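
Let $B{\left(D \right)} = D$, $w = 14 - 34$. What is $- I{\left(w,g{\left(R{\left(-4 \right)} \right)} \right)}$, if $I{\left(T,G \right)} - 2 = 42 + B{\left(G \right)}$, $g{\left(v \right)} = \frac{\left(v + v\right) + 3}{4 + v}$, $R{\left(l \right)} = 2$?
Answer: $- \frac{271}{6} \approx -45.167$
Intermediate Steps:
$g{\left(v \right)} = \frac{3 + 2 v}{4 + v}$ ($g{\left(v \right)} = \frac{2 v + 3}{4 + v} = \frac{3 + 2 v}{4 + v}$)
$w = -20$ ($w = 14 - 34 = -20$)
$I{\left(T,G \right)} = 44 + G$ ($I{\left(T,G \right)} = 2 + \left(42 + G\right) = 44 + G$)
$- I{\left(w,g{\left(R{\left(-4 \right)} \right)} \right)} = - (44 + \frac{3 + 2 \cdot 2}{4 + 2}) = - (44 + \frac{3 + 4}{6}) = - (44 + \frac{1}{6} \cdot 7) = - (44 + \frac{7}{6}) = \left(-1\right) \frac{271}{6} = - \frac{271}{6}$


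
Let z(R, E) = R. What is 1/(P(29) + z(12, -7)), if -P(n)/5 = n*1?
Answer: -1/133 ≈ -0.0075188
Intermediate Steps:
P(n) = -5*n
1/(P(29) + z(12, -7)) = 1/(-5*29 + 12) = 1/(-145 + 12) = 1/(-133) = -1/133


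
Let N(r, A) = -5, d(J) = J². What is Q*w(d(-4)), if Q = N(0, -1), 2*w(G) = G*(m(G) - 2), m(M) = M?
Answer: -560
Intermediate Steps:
w(G) = G*(-2 + G)/2 (w(G) = (G*(G - 2))/2 = (G*(-2 + G))/2 = G*(-2 + G)/2)
Q = -5
Q*w(d(-4)) = -5*(-4)²*(-2 + (-4)²)/2 = -5*16*(-2 + 16)/2 = -5*16*14/2 = -5*112 = -560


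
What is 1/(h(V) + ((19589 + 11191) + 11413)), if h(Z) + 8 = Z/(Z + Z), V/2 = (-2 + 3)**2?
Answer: 2/84371 ≈ 2.3705e-5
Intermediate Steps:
V = 2 (V = 2*(-2 + 3)**2 = 2*1**2 = 2*1 = 2)
h(Z) = -15/2 (h(Z) = -8 + Z/(Z + Z) = -8 + Z/((2*Z)) = -8 + Z*(1/(2*Z)) = -8 + 1/2 = -15/2)
1/(h(V) + ((19589 + 11191) + 11413)) = 1/(-15/2 + ((19589 + 11191) + 11413)) = 1/(-15/2 + (30780 + 11413)) = 1/(-15/2 + 42193) = 1/(84371/2) = 2/84371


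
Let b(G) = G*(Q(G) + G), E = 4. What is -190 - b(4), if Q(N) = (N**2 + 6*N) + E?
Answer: -382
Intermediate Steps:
Q(N) = 4 + N**2 + 6*N (Q(N) = (N**2 + 6*N) + 4 = 4 + N**2 + 6*N)
b(G) = G*(4 + G**2 + 7*G) (b(G) = G*((4 + G**2 + 6*G) + G) = G*(4 + G**2 + 7*G))
-190 - b(4) = -190 - 4*(4 + 4**2 + 7*4) = -190 - 4*(4 + 16 + 28) = -190 - 4*48 = -190 - 1*192 = -190 - 192 = -382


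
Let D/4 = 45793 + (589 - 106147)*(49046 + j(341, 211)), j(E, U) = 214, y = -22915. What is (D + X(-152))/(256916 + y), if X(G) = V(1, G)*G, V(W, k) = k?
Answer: -20798942044/234001 ≈ -88884.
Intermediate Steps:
D = -20798965148 (D = 4*(45793 + (589 - 106147)*(49046 + 214)) = 4*(45793 - 105558*49260) = 4*(45793 - 5199787080) = 4*(-5199741287) = -20798965148)
X(G) = G**2 (X(G) = G*G = G**2)
(D + X(-152))/(256916 + y) = (-20798965148 + (-152)**2)/(256916 - 22915) = (-20798965148 + 23104)/234001 = -20798942044*1/234001 = -20798942044/234001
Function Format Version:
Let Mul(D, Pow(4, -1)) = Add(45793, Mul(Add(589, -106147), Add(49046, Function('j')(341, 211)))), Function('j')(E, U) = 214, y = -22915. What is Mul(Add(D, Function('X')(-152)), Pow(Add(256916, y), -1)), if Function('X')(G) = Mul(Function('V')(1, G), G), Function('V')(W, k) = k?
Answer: Rational(-20798942044, 234001) ≈ -88884.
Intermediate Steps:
D = -20798965148 (D = Mul(4, Add(45793, Mul(Add(589, -106147), Add(49046, 214)))) = Mul(4, Add(45793, Mul(-105558, 49260))) = Mul(4, Add(45793, -5199787080)) = Mul(4, -5199741287) = -20798965148)
Function('X')(G) = Pow(G, 2) (Function('X')(G) = Mul(G, G) = Pow(G, 2))
Mul(Add(D, Function('X')(-152)), Pow(Add(256916, y), -1)) = Mul(Add(-20798965148, Pow(-152, 2)), Pow(Add(256916, -22915), -1)) = Mul(Add(-20798965148, 23104), Pow(234001, -1)) = Mul(-20798942044, Rational(1, 234001)) = Rational(-20798942044, 234001)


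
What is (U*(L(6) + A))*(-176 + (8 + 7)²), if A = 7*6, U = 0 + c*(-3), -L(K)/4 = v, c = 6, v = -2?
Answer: -44100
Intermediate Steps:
L(K) = 8 (L(K) = -4*(-2) = 8)
U = -18 (U = 0 + 6*(-3) = 0 - 18 = -18)
A = 42
(U*(L(6) + A))*(-176 + (8 + 7)²) = (-18*(8 + 42))*(-176 + (8 + 7)²) = (-18*50)*(-176 + 15²) = -900*(-176 + 225) = -900*49 = -44100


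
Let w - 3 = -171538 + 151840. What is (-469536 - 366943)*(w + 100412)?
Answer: -67518075443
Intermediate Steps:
w = -19695 (w = 3 + (-171538 + 151840) = 3 - 19698 = -19695)
(-469536 - 366943)*(w + 100412) = (-469536 - 366943)*(-19695 + 100412) = -836479*80717 = -67518075443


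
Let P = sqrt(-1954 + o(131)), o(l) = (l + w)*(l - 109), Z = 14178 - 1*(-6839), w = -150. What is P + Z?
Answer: 21017 + 2*I*sqrt(593) ≈ 21017.0 + 48.703*I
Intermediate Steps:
Z = 21017 (Z = 14178 + 6839 = 21017)
o(l) = (-150 + l)*(-109 + l) (o(l) = (l - 150)*(l - 109) = (-150 + l)*(-109 + l))
P = 2*I*sqrt(593) (P = sqrt(-1954 + (16350 + 131**2 - 259*131)) = sqrt(-1954 + (16350 + 17161 - 33929)) = sqrt(-1954 - 418) = sqrt(-2372) = 2*I*sqrt(593) ≈ 48.703*I)
P + Z = 2*I*sqrt(593) + 21017 = 21017 + 2*I*sqrt(593)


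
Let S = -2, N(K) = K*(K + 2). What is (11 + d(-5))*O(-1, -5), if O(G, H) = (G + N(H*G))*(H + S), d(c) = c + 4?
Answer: -2380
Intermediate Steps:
N(K) = K*(2 + K)
d(c) = 4 + c
O(G, H) = (-2 + H)*(G + G*H*(2 + G*H)) (O(G, H) = (G + (H*G)*(2 + H*G))*(H - 2) = (G + (G*H)*(2 + G*H))*(-2 + H) = (G + G*H*(2 + G*H))*(-2 + H) = (-2 + H)*(G + G*H*(2 + G*H)))
(11 + d(-5))*O(-1, -5) = (11 + (4 - 5))*(-(-2 - 5 + (-5)²*(2 - 1*(-5)) - 2*(-5)*(2 - 1*(-5)))) = (11 - 1)*(-(-2 - 5 + 25*(2 + 5) - 2*(-5)*(2 + 5))) = 10*(-(-2 - 5 + 25*7 - 2*(-5)*7)) = 10*(-(-2 - 5 + 175 + 70)) = 10*(-1*238) = 10*(-238) = -2380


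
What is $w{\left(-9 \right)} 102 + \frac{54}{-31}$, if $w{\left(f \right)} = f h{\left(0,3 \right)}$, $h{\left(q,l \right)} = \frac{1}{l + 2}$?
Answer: $- \frac{28728}{155} \approx -185.34$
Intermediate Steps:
$h{\left(q,l \right)} = \frac{1}{2 + l}$
$w{\left(f \right)} = \frac{f}{5}$ ($w{\left(f \right)} = \frac{f}{2 + 3} = \frac{f}{5}$)
$w{\left(-9 \right)} 102 + \frac{54}{-31} = \frac{1}{5} \left(-9\right) 102 + \frac{54}{-31} = \left(- \frac{9}{5}\right) 102 + 54 \left(- \frac{1}{31}\right) = - \frac{918}{5} - \frac{54}{31} = - \frac{28728}{155}$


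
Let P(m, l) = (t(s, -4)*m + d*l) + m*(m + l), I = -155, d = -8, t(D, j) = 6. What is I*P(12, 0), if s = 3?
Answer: -33480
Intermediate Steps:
P(m, l) = -8*l + 6*m + m*(l + m) (P(m, l) = (6*m - 8*l) + m*(m + l) = (-8*l + 6*m) + m*(l + m) = -8*l + 6*m + m*(l + m))
I*P(12, 0) = -155*(12**2 - 8*0 + 6*12 + 0*12) = -155*(144 + 0 + 72 + 0) = -155*216 = -33480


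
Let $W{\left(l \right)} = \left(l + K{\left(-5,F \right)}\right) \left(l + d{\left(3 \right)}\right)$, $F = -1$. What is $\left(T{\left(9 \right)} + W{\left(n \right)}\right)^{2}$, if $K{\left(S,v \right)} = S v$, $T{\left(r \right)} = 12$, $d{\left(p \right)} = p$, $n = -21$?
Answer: $90000$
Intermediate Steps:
$W{\left(l \right)} = \left(3 + l\right) \left(5 + l\right)$ ($W{\left(l \right)} = \left(l - -5\right) \left(l + 3\right) = \left(l + 5\right) \left(3 + l\right) = \left(5 + l\right) \left(3 + l\right) = \left(3 + l\right) \left(5 + l\right)$)
$\left(T{\left(9 \right)} + W{\left(n \right)}\right)^{2} = \left(12 + \left(15 + \left(-21\right)^{2} + 8 \left(-21\right)\right)\right)^{2} = \left(12 + \left(15 + 441 - 168\right)\right)^{2} = \left(12 + 288\right)^{2} = 300^{2} = 90000$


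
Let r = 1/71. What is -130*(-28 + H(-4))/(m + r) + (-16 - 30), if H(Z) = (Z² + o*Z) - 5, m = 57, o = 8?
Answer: 133031/2024 ≈ 65.727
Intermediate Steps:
r = 1/71 ≈ 0.014085
H(Z) = -5 + Z² + 8*Z (H(Z) = (Z² + 8*Z) - 5 = -5 + Z² + 8*Z)
-130*(-28 + H(-4))/(m + r) + (-16 - 30) = -130*(-28 + (-5 + (-4)² + 8*(-4)))/(57 + 1/71) + (-16 - 30) = -130*(-28 + (-5 + 16 - 32))/4048/71 - 46 = -130*(-28 - 21)*71/4048 - 46 = -(-6370)*71/4048 - 46 = -130*(-3479/4048) - 46 = 226135/2024 - 46 = 133031/2024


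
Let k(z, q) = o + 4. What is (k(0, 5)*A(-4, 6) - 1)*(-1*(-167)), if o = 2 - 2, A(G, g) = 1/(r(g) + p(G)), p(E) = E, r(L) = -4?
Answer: -501/2 ≈ -250.50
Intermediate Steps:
A(G, g) = 1/(-4 + G)
o = 0
k(z, q) = 4 (k(z, q) = 0 + 4 = 4)
(k(0, 5)*A(-4, 6) - 1)*(-1*(-167)) = (4/(-4 - 4) - 1)*(-1*(-167)) = (4/(-8) - 1)*167 = (4*(-⅛) - 1)*167 = (-½ - 1)*167 = -3/2*167 = -501/2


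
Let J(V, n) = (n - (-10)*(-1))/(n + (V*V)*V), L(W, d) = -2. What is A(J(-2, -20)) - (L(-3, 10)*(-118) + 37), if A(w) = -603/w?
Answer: -4179/5 ≈ -835.80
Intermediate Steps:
J(V, n) = (-10 + n)/(n + V³) (J(V, n) = (n - 2*5)/(n + V²*V) = (n - 10)/(n + V³) = (-10 + n)/(n + V³))
A(J(-2, -20)) - (L(-3, 10)*(-118) + 37) = -603*(-20 + (-2)³)/(-10 - 20) - (-2*(-118) + 37) = -603/(-30/(-20 - 8)) - (236 + 37) = -603/(-30/(-28)) - 1*273 = -603/((-1/28*(-30))) - 273 = -603/15/14 - 273 = -603*14/15 - 273 = -2814/5 - 273 = -4179/5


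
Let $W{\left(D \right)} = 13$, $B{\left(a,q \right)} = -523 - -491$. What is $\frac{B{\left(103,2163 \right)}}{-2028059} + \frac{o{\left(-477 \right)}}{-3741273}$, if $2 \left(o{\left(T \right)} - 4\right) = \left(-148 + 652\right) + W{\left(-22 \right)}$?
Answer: $- \frac{275096501}{5058348252738} \approx -5.4385 \cdot 10^{-5}$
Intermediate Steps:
$B{\left(a,q \right)} = -32$ ($B{\left(a,q \right)} = -523 + 491 = -32$)
$o{\left(T \right)} = \frac{525}{2}$ ($o{\left(T \right)} = 4 + \frac{\left(-148 + 652\right) + 13}{2} = 4 + \frac{504 + 13}{2} = 4 + \frac{1}{2} \cdot 517 = 4 + \frac{517}{2} = \frac{525}{2}$)
$\frac{B{\left(103,2163 \right)}}{-2028059} + \frac{o{\left(-477 \right)}}{-3741273} = - \frac{32}{-2028059} + \frac{525}{2 \left(-3741273\right)} = \left(-32\right) \left(- \frac{1}{2028059}\right) + \frac{525}{2} \left(- \frac{1}{3741273}\right) = \frac{32}{2028059} - \frac{175}{2494182} = - \frac{275096501}{5058348252738}$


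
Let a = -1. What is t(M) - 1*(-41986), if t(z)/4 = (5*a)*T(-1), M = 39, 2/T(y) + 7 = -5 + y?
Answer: 545858/13 ≈ 41989.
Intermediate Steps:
T(y) = 2/(-12 + y) (T(y) = 2/(-7 + (-5 + y)) = 2/(-12 + y))
t(z) = 40/13 (t(z) = 4*((5*(-1))*(2/(-12 - 1))) = 4*(-10/(-13)) = 4*(-10*(-1)/13) = 4*(-5*(-2/13)) = 4*(10/13) = 40/13)
t(M) - 1*(-41986) = 40/13 - 1*(-41986) = 40/13 + 41986 = 545858/13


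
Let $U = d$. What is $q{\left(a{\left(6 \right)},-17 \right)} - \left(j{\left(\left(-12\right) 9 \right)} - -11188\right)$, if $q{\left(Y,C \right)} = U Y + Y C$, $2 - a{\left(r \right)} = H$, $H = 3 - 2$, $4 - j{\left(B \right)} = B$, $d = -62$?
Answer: $-11379$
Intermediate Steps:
$U = -62$
$j{\left(B \right)} = 4 - B$
$H = 1$ ($H = 3 - 2 = 1$)
$a{\left(r \right)} = 1$ ($a{\left(r \right)} = 2 - 1 = 1$)
$q{\left(Y,C \right)} = - 62 Y + C Y$ ($q{\left(Y,C \right)} = - 62 Y + Y C = - 62 Y + C Y$)
$q{\left(a{\left(6 \right)},-17 \right)} - \left(j{\left(\left(-12\right) 9 \right)} - -11188\right) = 1 \left(-62 - 17\right) - \left(\left(4 - \left(-12\right) 9\right) - -11188\right) = 1 \left(-79\right) - \left(\left(4 - -108\right) + 11188\right) = -79 - \left(\left(4 + 108\right) + 11188\right) = -79 - \left(112 + 11188\right) = -79 - 11300 = -11379$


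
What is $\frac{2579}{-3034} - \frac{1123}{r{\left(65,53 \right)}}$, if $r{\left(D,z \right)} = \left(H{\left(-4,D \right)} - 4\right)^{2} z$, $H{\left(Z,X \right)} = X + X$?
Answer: $- \frac{1086724997}{1276446276} \approx -0.85137$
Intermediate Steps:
$H{\left(Z,X \right)} = 2 X$
$r{\left(D,z \right)} = z \left(-4 + 2 D\right)^{2}$ ($r{\left(D,z \right)} = \left(2 D - 4\right)^{2} z = \left(-4 + 2 D\right)^{2} z = z \left(-4 + 2 D\right)^{2}$)
$\frac{2579}{-3034} - \frac{1123}{r{\left(65,53 \right)}} = \frac{2579}{-3034} - \frac{1123}{4 \cdot 53 \left(-2 + 65\right)^{2}} = 2579 \left(- \frac{1}{3034}\right) - \frac{1123}{4 \cdot 53 \cdot 63^{2}} = - \frac{2579}{3034} - \frac{1123}{4 \cdot 53 \cdot 3969} = - \frac{2579}{3034} - \frac{1123}{841428} = - \frac{1086724997}{1276446276}$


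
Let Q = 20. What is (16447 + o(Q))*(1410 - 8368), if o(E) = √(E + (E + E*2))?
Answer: -114438226 - 27832*√5 ≈ -1.1450e+8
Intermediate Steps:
o(E) = 2*√E (o(E) = √(E + (E + 2*E)) = √(E + 3*E) = √(4*E) = 2*√E)
(16447 + o(Q))*(1410 - 8368) = (16447 + 2*√20)*(1410 - 8368) = (16447 + 2*(2*√5))*(-6958) = (16447 + 4*√5)*(-6958) = -114438226 - 27832*√5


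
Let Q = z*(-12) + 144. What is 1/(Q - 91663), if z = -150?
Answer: -1/89719 ≈ -1.1146e-5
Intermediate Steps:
Q = 1944 (Q = -150*(-12) + 144 = 1800 + 144 = 1944)
1/(Q - 91663) = 1/(1944 - 91663) = 1/(-89719) = -1/89719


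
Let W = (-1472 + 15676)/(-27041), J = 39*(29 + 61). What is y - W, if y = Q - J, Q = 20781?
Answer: 467039315/27041 ≈ 17272.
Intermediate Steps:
J = 3510 (J = 39*90 = 3510)
W = -14204/27041 (W = 14204*(-1/27041) = -14204/27041 ≈ -0.52528)
y = 17271 (y = 20781 - 1*3510 = 20781 - 3510 = 17271)
y - W = 17271 - 1*(-14204/27041) = 17271 + 14204/27041 = 467039315/27041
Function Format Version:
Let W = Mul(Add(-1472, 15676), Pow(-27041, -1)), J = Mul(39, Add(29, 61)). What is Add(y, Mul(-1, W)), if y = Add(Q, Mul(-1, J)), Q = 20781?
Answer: Rational(467039315, 27041) ≈ 17272.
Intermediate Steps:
J = 3510 (J = Mul(39, 90) = 3510)
W = Rational(-14204, 27041) (W = Mul(14204, Rational(-1, 27041)) = Rational(-14204, 27041) ≈ -0.52528)
y = 17271 (y = Add(20781, Mul(-1, 3510)) = Add(20781, -3510) = 17271)
Add(y, Mul(-1, W)) = Add(17271, Mul(-1, Rational(-14204, 27041))) = Add(17271, Rational(14204, 27041)) = Rational(467039315, 27041)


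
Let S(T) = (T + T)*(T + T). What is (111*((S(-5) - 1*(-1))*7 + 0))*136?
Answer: 10672872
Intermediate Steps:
S(T) = 4*T² (S(T) = (2*T)*(2*T) = 4*T²)
(111*((S(-5) - 1*(-1))*7 + 0))*136 = (111*((4*(-5)² - 1*(-1))*7 + 0))*136 = (111*((4*25 + 1)*7 + 0))*136 = (111*((100 + 1)*7 + 0))*136 = (111*(101*7 + 0))*136 = (111*(707 + 0))*136 = (111*707)*136 = 78477*136 = 10672872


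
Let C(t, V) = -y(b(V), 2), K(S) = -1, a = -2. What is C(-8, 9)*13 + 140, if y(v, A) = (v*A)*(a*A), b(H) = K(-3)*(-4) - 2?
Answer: 348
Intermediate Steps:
b(H) = 2 (b(H) = -1*(-4) - 2 = 4 - 2 = 2)
y(v, A) = -2*v*A² (y(v, A) = (v*A)*(-2*A) = (A*v)*(-2*A) = -2*v*A²)
C(t, V) = 16 (C(t, V) = -(-2)*2*2² = -(-2)*2*4 = -1*(-16) = 16)
C(-8, 9)*13 + 140 = 16*13 + 140 = 208 + 140 = 348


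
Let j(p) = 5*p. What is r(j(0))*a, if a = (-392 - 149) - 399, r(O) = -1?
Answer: 940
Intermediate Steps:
a = -940 (a = -541 - 399 = -940)
r(j(0))*a = -1*(-940) = 940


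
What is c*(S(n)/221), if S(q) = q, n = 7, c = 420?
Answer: 2940/221 ≈ 13.303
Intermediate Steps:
c*(S(n)/221) = 420*(7/221) = 2940/221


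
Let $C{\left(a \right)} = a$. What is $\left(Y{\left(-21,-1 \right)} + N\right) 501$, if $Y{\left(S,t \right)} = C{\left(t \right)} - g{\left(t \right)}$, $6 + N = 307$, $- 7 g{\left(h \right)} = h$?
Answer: $\frac{1051599}{7} \approx 1.5023 \cdot 10^{5}$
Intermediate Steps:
$g{\left(h \right)} = - \frac{h}{7}$
$N = 301$ ($N = -6 + 307 = 301$)
$Y{\left(S,t \right)} = \frac{8 t}{7}$ ($Y{\left(S,t \right)} = t - - \frac{t}{7} = t + \frac{t}{7} = \frac{8 t}{7}$)
$\left(Y{\left(-21,-1 \right)} + N\right) 501 = \left(\frac{8}{7} \left(-1\right) + 301\right) 501 = \left(- \frac{8}{7} + 301\right) 501 = \frac{2099}{7} \cdot 501 = \frac{1051599}{7}$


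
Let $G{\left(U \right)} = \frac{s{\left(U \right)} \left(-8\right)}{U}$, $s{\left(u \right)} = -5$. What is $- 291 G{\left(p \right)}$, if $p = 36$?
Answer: $- \frac{970}{3} \approx -323.33$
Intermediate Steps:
$G{\left(U \right)} = \frac{40}{U}$ ($G{\left(U \right)} = \frac{\left(-5\right) \left(-8\right)}{U} = \frac{40}{U}$)
$- 291 G{\left(p \right)} = - 291 \cdot \frac{40}{36} = - 291 \cdot 40 \cdot \frac{1}{36} = \left(-291\right) \frac{10}{9} = - \frac{970}{3}$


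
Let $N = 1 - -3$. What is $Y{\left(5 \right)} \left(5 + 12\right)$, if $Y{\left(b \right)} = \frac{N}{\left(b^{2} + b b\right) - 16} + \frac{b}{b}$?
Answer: $19$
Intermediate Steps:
$N = 4$ ($N = 1 + 3 = 4$)
$Y{\left(b \right)} = 1 + \frac{4}{-16 + 2 b^{2}}$ ($Y{\left(b \right)} = \frac{4}{\left(b^{2} + b b\right) - 16} + \frac{b}{b} = \frac{4}{\left(b^{2} + b^{2}\right) - 16} + 1 = \frac{4}{2 b^{2} - 16} + 1 = \frac{4}{-16 + 2 b^{2}} + 1 = 1 + \frac{4}{-16 + 2 b^{2}}$)
$Y{\left(5 \right)} \left(5 + 12\right) = \frac{-6 + 5^{2}}{-8 + 5^{2}} \left(5 + 12\right) = \frac{-6 + 25}{-8 + 25} \cdot 17 = \frac{1}{17} \cdot 19 \cdot 17 = \frac{19}{17} \cdot 17 = 19$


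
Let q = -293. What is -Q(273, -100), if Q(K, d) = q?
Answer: 293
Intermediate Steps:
Q(K, d) = -293
-Q(273, -100) = -1*(-293) = 293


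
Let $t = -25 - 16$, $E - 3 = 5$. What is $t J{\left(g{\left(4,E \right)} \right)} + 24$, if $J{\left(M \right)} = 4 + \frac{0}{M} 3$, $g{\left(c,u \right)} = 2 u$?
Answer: $-140$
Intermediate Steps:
$E = 8$ ($E = 3 + 5 = 8$)
$t = -41$
$J{\left(M \right)} = 4$ ($J{\left(M \right)} = 4 + 0 \cdot 3 = 4 + 0 = 4$)
$t J{\left(g{\left(4,E \right)} \right)} + 24 = \left(-41\right) 4 + 24 = -164 + 24 = -140$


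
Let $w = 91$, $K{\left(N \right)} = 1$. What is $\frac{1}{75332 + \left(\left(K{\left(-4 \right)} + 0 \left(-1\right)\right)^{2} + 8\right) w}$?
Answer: $\frac{1}{76151} \approx 1.3132 \cdot 10^{-5}$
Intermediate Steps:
$\frac{1}{75332 + \left(\left(K{\left(-4 \right)} + 0 \left(-1\right)\right)^{2} + 8\right) w} = \frac{1}{75332 + \left(\left(1 + 0 \left(-1\right)\right)^{2} + 8\right) 91} = \frac{1}{75332 + \left(\left(1 + 0\right)^{2} + 8\right) 91} = \frac{1}{75332 + \left(1^{2} + 8\right) 91} = \frac{1}{75332 + \left(1 + 8\right) 91} = \frac{1}{75332 + 9 \cdot 91} = \frac{1}{75332 + 819} = \frac{1}{76151}$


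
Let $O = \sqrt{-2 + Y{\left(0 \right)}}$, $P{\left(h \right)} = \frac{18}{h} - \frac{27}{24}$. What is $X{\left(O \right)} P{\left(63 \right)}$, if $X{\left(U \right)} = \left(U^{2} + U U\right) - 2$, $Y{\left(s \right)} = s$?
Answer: $\frac{141}{28} \approx 5.0357$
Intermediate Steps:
$P{\left(h \right)} = - \frac{9}{8} + \frac{18}{h}$ ($P{\left(h \right)} = \frac{18}{h} - \frac{9}{8} = - \frac{9}{8} + \frac{18}{h}$)
$O = i \sqrt{2}$ ($O = \sqrt{-2 + 0} = \sqrt{-2} = i \sqrt{2} \approx 1.4142 i$)
$X{\left(U \right)} = -2 + 2 U^{2}$ ($X{\left(U \right)} = \left(U^{2} + U^{2}\right) - 2 = 2 U^{2} - 2 = -2 + 2 U^{2}$)
$X{\left(O \right)} P{\left(63 \right)} = \left(-2 + 2 \left(i \sqrt{2}\right)^{2}\right) \left(- \frac{9}{8} + \frac{18}{63}\right) = \left(-2 + 2 \left(-2\right)\right) \left(- \frac{9}{8} + 18 \cdot \frac{1}{63}\right) = \left(-2 - 4\right) \left(- \frac{9}{8} + \frac{2}{7}\right) = \left(-6\right) \left(- \frac{47}{56}\right) = \frac{141}{28}$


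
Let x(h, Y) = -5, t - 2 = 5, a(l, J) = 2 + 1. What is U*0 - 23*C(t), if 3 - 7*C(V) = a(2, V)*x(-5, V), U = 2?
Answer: -414/7 ≈ -59.143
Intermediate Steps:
a(l, J) = 3
t = 7 (t = 2 + 5 = 7)
C(V) = 18/7 (C(V) = 3/7 - 3*(-5)/7 = 3/7 - ⅐*(-15) = 3/7 + 15/7 = 18/7)
U*0 - 23*C(t) = 2*0 - 23*18/7 = 0 - 414/7 = -414/7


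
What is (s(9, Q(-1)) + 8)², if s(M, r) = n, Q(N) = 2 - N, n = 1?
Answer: 81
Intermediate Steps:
s(M, r) = 1
(s(9, Q(-1)) + 8)² = (1 + 8)² = 9² = 81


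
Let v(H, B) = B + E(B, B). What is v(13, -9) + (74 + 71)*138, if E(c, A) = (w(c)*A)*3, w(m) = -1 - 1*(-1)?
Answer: 20001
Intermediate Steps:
w(m) = 0 (w(m) = -1 + 1 = 0)
E(c, A) = 0 (E(c, A) = (0*A)*3 = 0*3 = 0)
v(H, B) = B (v(H, B) = B + 0 = B)
v(13, -9) + (74 + 71)*138 = -9 + (74 + 71)*138 = -9 + 145*138 = -9 + 20010 = 20001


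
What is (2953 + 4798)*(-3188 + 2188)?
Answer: -7751000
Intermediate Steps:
(2953 + 4798)*(-3188 + 2188) = 7751*(-1000) = -7751000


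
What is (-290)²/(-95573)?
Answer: -84100/95573 ≈ -0.87996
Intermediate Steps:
(-290)²/(-95573) = 84100*(-1/95573) = -84100/95573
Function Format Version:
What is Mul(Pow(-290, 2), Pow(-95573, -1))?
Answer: Rational(-84100, 95573) ≈ -0.87996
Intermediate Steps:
Mul(Pow(-290, 2), Pow(-95573, -1)) = Mul(84100, Rational(-1, 95573)) = Rational(-84100, 95573)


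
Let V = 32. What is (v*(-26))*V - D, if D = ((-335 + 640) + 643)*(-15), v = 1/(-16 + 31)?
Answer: 212468/15 ≈ 14165.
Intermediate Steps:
v = 1/15 ≈ 0.066667
D = -14220 (D = (305 + 643)*(-15) = 948*(-15) = -14220)
(v*(-26))*V - D = ((1/15)*(-26))*32 - 1*(-14220) = -26/15*32 + 14220 = -832/15 + 14220 = 212468/15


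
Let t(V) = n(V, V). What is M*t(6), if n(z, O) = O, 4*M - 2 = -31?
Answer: -87/2 ≈ -43.500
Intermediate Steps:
M = -29/4 (M = ½ + (¼)*(-31) = ½ - 31/4 = -29/4 ≈ -7.2500)
t(V) = V
M*t(6) = -29/4*6 = -87/2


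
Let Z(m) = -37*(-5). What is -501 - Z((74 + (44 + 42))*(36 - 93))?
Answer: -686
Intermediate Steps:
Z(m) = 185
-501 - Z((74 + (44 + 42))*(36 - 93)) = -501 - 1*185 = -501 - 185 = -686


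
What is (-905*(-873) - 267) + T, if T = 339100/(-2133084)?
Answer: 421176284483/533271 ≈ 7.8980e+5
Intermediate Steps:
T = -84775/533271 (T = 339100*(-1/2133084) = -84775/533271 ≈ -0.15897)
(-905*(-873) - 267) + T = (-905*(-873) - 267) - 84775/533271 = (790065 - 267) - 84775/533271 = 789798 - 84775/533271 = 421176284483/533271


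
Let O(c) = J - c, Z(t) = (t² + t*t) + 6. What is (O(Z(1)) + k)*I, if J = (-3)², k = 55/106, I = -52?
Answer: -4186/53 ≈ -78.981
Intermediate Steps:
k = 55/106 (k = 55*(1/106) = 55/106 ≈ 0.51887)
J = 9
Z(t) = 6 + 2*t² (Z(t) = (t² + t²) + 6 = 2*t² + 6 = 6 + 2*t²)
O(c) = 9 - c
(O(Z(1)) + k)*I = ((9 - (6 + 2*1²)) + 55/106)*(-52) = ((9 - (6 + 2*1)) + 55/106)*(-52) = ((9 - (6 + 2)) + 55/106)*(-52) = ((9 - 1*8) + 55/106)*(-52) = ((9 - 8) + 55/106)*(-52) = (1 + 55/106)*(-52) = (161/106)*(-52) = -4186/53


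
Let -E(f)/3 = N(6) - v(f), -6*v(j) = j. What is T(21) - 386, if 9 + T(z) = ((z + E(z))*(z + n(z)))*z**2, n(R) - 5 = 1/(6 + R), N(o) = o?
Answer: -173025/2 ≈ -86513.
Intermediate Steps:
v(j) = -j/6
E(f) = -18 - f/2 (E(f) = -3*(6 - (-1)*f/6) = -3*(6 + f/6) = -18 - f/2)
n(R) = 5 + 1/(6 + R)
T(z) = -9 + z**2*(-18 + z/2)*(z + (31 + 5*z)/(6 + z)) (T(z) = -9 + ((z + (-18 - z/2))*(z + (31 + 5*z)/(6 + z)))*z**2 = -9 + ((-18 + z/2)*(z + (31 + 5*z)/(6 + z)))*z**2 = -9 + z**2*(-18 + z/2)*(z + (31 + 5*z)/(6 + z)))
T(21) - 386 = (-108 + 21**5 - 1116*21**2 - 365*21**3 - 25*21**4 - 18*21)/(2*(6 + 21)) - 386 = (1/2)*(-108 + 4084101 - 1116*441 - 365*9261 - 25*194481 - 378)/27 - 386 = (1/2)*(1/27)*(-108 + 4084101 - 492156 - 3380265 - 4862025 - 378) - 386 = (1/2)*(1/27)*(-4650831) - 386 = -172253/2 - 386 = -173025/2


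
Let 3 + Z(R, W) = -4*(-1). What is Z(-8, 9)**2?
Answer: 1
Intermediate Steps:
Z(R, W) = 1 (Z(R, W) = -3 - 4*(-1) = -3 + 4 = 1)
Z(-8, 9)**2 = 1**2 = 1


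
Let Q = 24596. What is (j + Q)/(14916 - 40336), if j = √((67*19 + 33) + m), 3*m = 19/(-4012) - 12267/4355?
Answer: -6149/6355 - √896418886611286545/666217273800 ≈ -0.96901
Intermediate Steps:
m = -49297949/52416780 (m = (19/(-4012) - 12267/4355)/3 = (19*(-1/4012) - 12267*1/4355)/3 = (-19/4012 - 12267/4355)/3 = (⅓)*(-49297949/17472260) = -49297949/52416780 ≈ -0.94050)
j = √896418886611286545/26208390 (j = √((67*19 + 33) - 49297949/52416780) = √((1273 + 33) - 49297949/52416780) = √(1306 - 49297949/52416780) = √(68407016731/52416780) = √896418886611286545/26208390 ≈ 36.126)
(j + Q)/(14916 - 40336) = (√896418886611286545/26208390 + 24596)/(14916 - 40336) = (24596 + √896418886611286545/26208390)/(-25420) = (24596 + √896418886611286545/26208390)*(-1/25420) = -6149/6355 - √896418886611286545/666217273800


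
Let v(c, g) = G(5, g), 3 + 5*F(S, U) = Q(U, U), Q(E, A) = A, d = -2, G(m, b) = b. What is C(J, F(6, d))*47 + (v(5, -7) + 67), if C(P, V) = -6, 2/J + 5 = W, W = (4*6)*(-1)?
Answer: -222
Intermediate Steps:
W = -24 (W = 24*(-1) = -24)
J = -2/29 (J = 2/(-5 - 24) = 2/(-29) = 2*(-1/29) = -2/29 ≈ -0.068966)
F(S, U) = -⅗ + U/5
v(c, g) = g
C(J, F(6, d))*47 + (v(5, -7) + 67) = -6*47 + (-7 + 67) = -282 + 60 = -222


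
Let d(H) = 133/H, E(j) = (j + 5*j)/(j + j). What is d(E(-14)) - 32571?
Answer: -97580/3 ≈ -32527.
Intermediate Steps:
E(j) = 3 (E(j) = (6*j)/((2*j)) = (6*j)*(1/(2*j)) = 3)
d(E(-14)) - 32571 = 133/3 - 32571 = -97580/3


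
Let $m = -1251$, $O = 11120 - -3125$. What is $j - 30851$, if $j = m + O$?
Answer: $-17857$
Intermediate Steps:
$O = 14245$ ($O = 11120 + 3125 = 14245$)
$j = 12994$ ($j = -1251 + 14245 = 12994$)
$j - 30851 = 12994 - 30851 = -17857$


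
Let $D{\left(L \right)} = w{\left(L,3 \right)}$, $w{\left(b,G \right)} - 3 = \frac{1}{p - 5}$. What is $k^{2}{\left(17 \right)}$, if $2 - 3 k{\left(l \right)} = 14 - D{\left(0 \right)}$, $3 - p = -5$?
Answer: $\frac{676}{81} \approx 8.3457$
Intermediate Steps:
$p = 8$ ($p = 3 - -5 = 3 + 5 = 8$)
$w{\left(b,G \right)} = \frac{10}{3}$ ($w{\left(b,G \right)} = 3 + \frac{1}{8 - 5} = 3 + \frac{1}{3} = \frac{10}{3}$)
$D{\left(L \right)} = \frac{10}{3}$
$k{\left(l \right)} = - \frac{26}{9}$ ($k{\left(l \right)} = \frac{2}{3} - \frac{14 - \frac{10}{3}}{3} = \frac{2}{3} - \frac{32}{9} = - \frac{26}{9}$)
$k^{2}{\left(17 \right)} = \left(- \frac{26}{9}\right)^{2} = \frac{676}{81}$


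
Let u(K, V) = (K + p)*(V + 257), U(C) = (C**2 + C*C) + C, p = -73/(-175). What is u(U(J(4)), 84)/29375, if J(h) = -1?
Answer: 84568/5140625 ≈ 0.016451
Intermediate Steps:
p = 73/175 (p = -73*(-1/175) = 73/175 ≈ 0.41714)
U(C) = C + 2*C**2 (U(C) = (C**2 + C**2) + C = 2*C**2 + C = C + 2*C**2)
u(K, V) = (257 + V)*(73/175 + K) (u(K, V) = (K + 73/175)*(V + 257) = (73/175 + K)*(257 + V) = (257 + V)*(73/175 + K))
u(U(J(4)), 84)/29375 = (18761/175 + 257*(-(1 + 2*(-1))) + (73/175)*84 - (1 + 2*(-1))*84)/29375 = (18761/175 + 257*(-(1 - 2)) + 876/25 - (1 - 2)*84)*(1/29375) = (18761/175 + 257*(-1*(-1)) + 876/25 - 1*(-1)*84)*(1/29375) = (18761/175 + 257*1 + 876/25 + 1*84)*(1/29375) = (18761/175 + 257 + 876/25 + 84)*(1/29375) = (84568/175)*(1/29375) = 84568/5140625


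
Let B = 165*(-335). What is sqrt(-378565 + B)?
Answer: 4*I*sqrt(27115) ≈ 658.67*I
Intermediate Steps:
B = -55275
sqrt(-378565 + B) = sqrt(-378565 - 55275) = sqrt(-433840) = 4*I*sqrt(27115)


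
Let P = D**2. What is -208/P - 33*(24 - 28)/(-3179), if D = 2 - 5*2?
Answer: -3805/1156 ≈ -3.2915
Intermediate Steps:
D = -8 (D = 2 - 10 = -8)
P = 64 (P = (-8)**2 = 64)
-208/P - 33*(24 - 28)/(-3179) = -208/64 - 33*(24 - 28)/(-3179) = -208*1/64 - 33*(-4)*(-1/3179) = -13/4 + 132*(-1/3179) = -13/4 - 12/289 = -3805/1156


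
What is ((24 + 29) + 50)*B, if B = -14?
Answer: -1442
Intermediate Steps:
((24 + 29) + 50)*B = ((24 + 29) + 50)*(-14) = (53 + 50)*(-14) = 103*(-14) = -1442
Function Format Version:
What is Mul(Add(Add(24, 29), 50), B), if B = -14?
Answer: -1442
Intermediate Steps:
Mul(Add(Add(24, 29), 50), B) = Mul(Add(Add(24, 29), 50), -14) = Mul(Add(53, 50), -14) = Mul(103, -14) = -1442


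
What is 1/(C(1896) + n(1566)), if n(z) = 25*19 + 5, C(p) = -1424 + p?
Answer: 1/952 ≈ 0.0010504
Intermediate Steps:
n(z) = 480 (n(z) = 475 + 5 = 480)
1/(C(1896) + n(1566)) = 1/((-1424 + 1896) + 480) = 1/(472 + 480) = 1/952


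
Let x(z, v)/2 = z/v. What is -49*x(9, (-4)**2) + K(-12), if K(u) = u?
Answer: -537/8 ≈ -67.125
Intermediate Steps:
x(z, v) = 2*z/v (x(z, v) = 2*(z/v) = 2*z/v)
-49*x(9, (-4)**2) + K(-12) = -98*9/((-4)**2) - 12 = -98*9/16 - 12 = -49*9/8 - 12 = -441/8 - 12 = -537/8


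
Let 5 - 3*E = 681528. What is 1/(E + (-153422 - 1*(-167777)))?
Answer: -3/638458 ≈ -4.6988e-6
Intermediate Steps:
E = -681523/3 (E = 5/3 - 1/3*681528 = 5/3 - 227176 = -681523/3 ≈ -2.2717e+5)
1/(E + (-153422 - 1*(-167777))) = 1/(-681523/3 + (-153422 - 1*(-167777))) = 1/(-681523/3 + (-153422 + 167777)) = 1/(-681523/3 + 14355) = 1/(-638458/3) = -3/638458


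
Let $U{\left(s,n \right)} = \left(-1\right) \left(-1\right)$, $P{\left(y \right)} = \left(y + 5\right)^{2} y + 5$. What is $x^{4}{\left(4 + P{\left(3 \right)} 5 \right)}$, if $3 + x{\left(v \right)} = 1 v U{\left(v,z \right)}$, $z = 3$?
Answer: $945165062416$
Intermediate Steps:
$P{\left(y \right)} = 5 + y \left(5 + y\right)^{2}$ ($P{\left(y \right)} = \left(5 + y\right)^{2} y + 5 = y \left(5 + y\right)^{2} + 5 = 5 + y \left(5 + y\right)^{2}$)
$U{\left(s,n \right)} = 1$
$x{\left(v \right)} = -3 + v$ ($x{\left(v \right)} = -3 + 1 v 1 = -3 + v 1 = -3 + v$)
$x^{4}{\left(4 + P{\left(3 \right)} 5 \right)} = \left(-3 + \left(4 + \left(5 + 3 \left(5 + 3\right)^{2}\right) 5\right)\right)^{4} = \left(-3 + \left(4 + \left(5 + 3 \cdot 8^{2}\right) 5\right)\right)^{4} = \left(-3 + \left(4 + \left(5 + 3 \cdot 64\right) 5\right)\right)^{4} = \left(-3 + \left(4 + \left(5 + 192\right) 5\right)\right)^{4} = \left(-3 + \left(4 + 197 \cdot 5\right)\right)^{4} = \left(-3 + \left(4 + 985\right)\right)^{4} = \left(-3 + 989\right)^{4} = 986^{4} = 945165062416$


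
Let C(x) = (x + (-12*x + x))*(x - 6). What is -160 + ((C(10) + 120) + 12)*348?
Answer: -93424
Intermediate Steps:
C(x) = -10*x*(-6 + x) (C(x) = (x - 11*x)*(-6 + x) = (-10*x)*(-6 + x) = -10*x*(-6 + x))
-160 + ((C(10) + 120) + 12)*348 = -160 + ((10*10*(6 - 1*10) + 120) + 12)*348 = -160 + ((10*10*(6 - 10) + 120) + 12)*348 = -160 + ((10*10*(-4) + 120) + 12)*348 = -160 + ((-400 + 120) + 12)*348 = -160 + (-280 + 12)*348 = -160 - 268*348 = -160 - 93264 = -93424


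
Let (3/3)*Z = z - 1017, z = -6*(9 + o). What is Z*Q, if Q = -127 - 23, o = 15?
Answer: 174150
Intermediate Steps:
z = -144 (z = -6*(9 + 15) = -6*24 = -144)
Q = -150
Z = -1161 (Z = -144 - 1017 = -1161)
Z*Q = -1161*(-150) = 174150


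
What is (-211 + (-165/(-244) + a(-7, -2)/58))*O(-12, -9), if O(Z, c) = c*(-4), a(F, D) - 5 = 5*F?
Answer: -13427199/1769 ≈ -7590.3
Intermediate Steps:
a(F, D) = 5 + 5*F
O(Z, c) = -4*c
(-211 + (-165/(-244) + a(-7, -2)/58))*O(-12, -9) = (-211 + (-165/(-244) + (5 + 5*(-7))/58))*(-4*(-9)) = (-211 + (-165*(-1/244) + (5 - 35)*(1/58)))*36 = (-211 + (165/244 - 30*1/58))*36 = (-211 + (165/244 - 15/29))*36 = (-211 + 1125/7076)*36 = -1491911/7076*36 = -13427199/1769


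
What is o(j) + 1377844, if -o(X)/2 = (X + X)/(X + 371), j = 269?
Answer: 220454771/160 ≈ 1.3778e+6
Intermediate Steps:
o(X) = -4*X/(371 + X) (o(X) = -2*(X + X)/(X + 371) = -2*2*X/(371 + X) = -4*X/(371 + X))
o(j) + 1377844 = -4*269/(371 + 269) + 1377844 = -4*269/640 + 1377844 = -4*269*1/640 + 1377844 = -269/160 + 1377844 = 220454771/160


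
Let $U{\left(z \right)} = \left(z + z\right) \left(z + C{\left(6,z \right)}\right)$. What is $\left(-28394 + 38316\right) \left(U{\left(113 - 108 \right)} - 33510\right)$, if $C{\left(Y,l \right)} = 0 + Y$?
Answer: $-331394800$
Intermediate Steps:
$C{\left(Y,l \right)} = Y$
$U{\left(z \right)} = 2 z \left(6 + z\right)$ ($U{\left(z \right)} = \left(z + z\right) \left(z + 6\right) = 2 z \left(6 + z\right)$)
$\left(-28394 + 38316\right) \left(U{\left(113 - 108 \right)} - 33510\right) = \left(-28394 + 38316\right) \left(2 \left(113 - 108\right) \left(6 + \left(113 - 108\right)\right) - 33510\right) = 9922 \left(2 \cdot 5 \left(6 + 5\right) - 33510\right) = 9922 \left(2 \cdot 5 \cdot 11 - 33510\right) = 9922 \left(110 - 33510\right) = 9922 \left(-33400\right) = -331394800$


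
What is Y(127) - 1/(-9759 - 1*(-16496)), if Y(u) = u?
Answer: 855598/6737 ≈ 127.00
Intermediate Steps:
Y(127) - 1/(-9759 - 1*(-16496)) = 127 - 1/(-9759 - 1*(-16496)) = 127 - 1/(-9759 + 16496) = 127 - 1/6737 = 855598/6737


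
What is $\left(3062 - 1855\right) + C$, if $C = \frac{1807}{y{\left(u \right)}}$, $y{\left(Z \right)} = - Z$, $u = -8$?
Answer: $\frac{11463}{8} \approx 1432.9$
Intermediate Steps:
$C = \frac{1807}{8}$ ($C = \frac{1807}{\left(-1\right) \left(-8\right)} = \frac{1807}{8} \approx 225.88$)
$\left(3062 - 1855\right) + C = \left(3062 - 1855\right) + \frac{1807}{8} = 1207 + \frac{1807}{8} = \frac{11463}{8}$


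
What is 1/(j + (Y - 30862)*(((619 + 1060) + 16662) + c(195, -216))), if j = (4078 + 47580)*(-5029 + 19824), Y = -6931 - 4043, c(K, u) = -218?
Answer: 1/6086282 ≈ 1.6430e-7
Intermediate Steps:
Y = -10974
j = 764280110 (j = 51658*14795 = 764280110)
1/(j + (Y - 30862)*(((619 + 1060) + 16662) + c(195, -216))) = 1/(764280110 + (-10974 - 30862)*(((619 + 1060) + 16662) - 218)) = 1/(764280110 - 41836*((1679 + 16662) - 218)) = 1/(764280110 - 41836*(18341 - 218)) = 1/(764280110 - 41836*18123) = 1/(764280110 - 758193828) = 1/6086282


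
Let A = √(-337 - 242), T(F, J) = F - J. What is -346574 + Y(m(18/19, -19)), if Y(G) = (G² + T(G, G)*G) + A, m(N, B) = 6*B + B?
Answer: -328885 + I*√579 ≈ -3.2889e+5 + 24.062*I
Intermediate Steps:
A = I*√579 (A = √(-579) = I*√579 ≈ 24.062*I)
m(N, B) = 7*B
Y(G) = G² + I*√579 (Y(G) = (G² + (G - G)*G) + I*√579 = (G² + 0*G) + I*√579 = (G² + 0) + I*√579 = G² + I*√579)
-346574 + Y(m(18/19, -19)) = -346574 + ((7*(-19))² + I*√579) = -346574 + ((-133)² + I*√579) = -346574 + (17689 + I*√579) = -328885 + I*√579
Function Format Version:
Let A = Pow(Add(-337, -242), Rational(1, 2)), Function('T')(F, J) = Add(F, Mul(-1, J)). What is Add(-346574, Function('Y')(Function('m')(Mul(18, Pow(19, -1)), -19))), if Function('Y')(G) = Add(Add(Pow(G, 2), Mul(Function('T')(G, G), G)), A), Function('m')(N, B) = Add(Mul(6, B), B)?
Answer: Add(-328885, Mul(I, Pow(579, Rational(1, 2)))) ≈ Add(-3.2889e+5, Mul(24.062, I))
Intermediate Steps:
A = Mul(I, Pow(579, Rational(1, 2))) (A = Pow(-579, Rational(1, 2)) = Mul(I, Pow(579, Rational(1, 2))) ≈ Mul(24.062, I))
Function('m')(N, B) = Mul(7, B)
Function('Y')(G) = Add(Pow(G, 2), Mul(I, Pow(579, Rational(1, 2)))) (Function('Y')(G) = Add(Add(Pow(G, 2), Mul(Add(G, Mul(-1, G)), G)), Mul(I, Pow(579, Rational(1, 2)))) = Add(Add(Pow(G, 2), Mul(0, G)), Mul(I, Pow(579, Rational(1, 2)))) = Add(Add(Pow(G, 2), 0), Mul(I, Pow(579, Rational(1, 2)))) = Add(Pow(G, 2), Mul(I, Pow(579, Rational(1, 2)))))
Add(-346574, Function('Y')(Function('m')(Mul(18, Pow(19, -1)), -19))) = Add(-346574, Add(Pow(Mul(7, -19), 2), Mul(I, Pow(579, Rational(1, 2))))) = Add(-346574, Add(Pow(-133, 2), Mul(I, Pow(579, Rational(1, 2))))) = Add(-346574, Add(17689, Mul(I, Pow(579, Rational(1, 2))))) = Add(-328885, Mul(I, Pow(579, Rational(1, 2))))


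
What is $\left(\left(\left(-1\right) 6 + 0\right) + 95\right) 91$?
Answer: $8099$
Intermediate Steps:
$\left(\left(\left(-1\right) 6 + 0\right) + 95\right) 91 = \left(\left(-6 + 0\right) + 95\right) 91 = \left(-6 + 95\right) 91 = 89 \cdot 91 = 8099$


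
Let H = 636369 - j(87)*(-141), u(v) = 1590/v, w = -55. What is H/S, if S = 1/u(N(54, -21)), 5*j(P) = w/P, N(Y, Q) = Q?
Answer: -1397245360/29 ≈ -4.8181e+7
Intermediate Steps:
j(P) = -11/P (j(P) = (-55/P)/5 = -11/P)
H = 18454184/29 (H = 636369 - (-11/87)*(-141) = 636369 - (-11*1/87)*(-141) = 636369 - (-11)*(-141)/87 = 636369 - 1*517/29 = 636369 - 517/29 = 18454184/29 ≈ 6.3635e+5)
S = -7/530 (S = 1/(1590/(-21)) = 1/(1590*(-1/21)) = 1/(-530/7) = -7/530 ≈ -0.013208)
H/S = 18454184/(29*(-7/530)) = (18454184/29)*(-530/7) = -1397245360/29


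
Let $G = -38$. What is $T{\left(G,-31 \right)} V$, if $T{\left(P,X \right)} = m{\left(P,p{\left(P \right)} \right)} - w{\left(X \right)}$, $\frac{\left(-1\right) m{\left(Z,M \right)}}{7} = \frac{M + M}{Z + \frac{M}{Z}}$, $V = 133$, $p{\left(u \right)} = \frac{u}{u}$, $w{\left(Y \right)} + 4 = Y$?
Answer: $\frac{6797231}{1445} \approx 4704.0$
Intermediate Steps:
$w{\left(Y \right)} = -4 + Y$
$p{\left(u \right)} = 1$
$m{\left(Z,M \right)} = - \frac{14 M}{Z + \frac{M}{Z}}$ ($m{\left(Z,M \right)} = - 7 \frac{M + M}{Z + \frac{M}{Z}} = - 7 \frac{2 M}{Z + \frac{M}{Z}} = - \frac{14 M}{Z + \frac{M}{Z}}$)
$T{\left(P,X \right)} = 4 - X - \frac{14 P}{1 + P^{2}}$ ($T{\left(P,X \right)} = \left(-14\right) 1 P \frac{1}{1 + P^{2}} - \left(-4 + X\right) = - \frac{14 P}{1 + P^{2}} - \left(-4 + X\right) = 4 - X - \frac{14 P}{1 + P^{2}}$)
$T{\left(G,-31 \right)} V = \frac{\left(-14\right) \left(-38\right) + \left(1 + \left(-38\right)^{2}\right) \left(4 - -31\right)}{1 + \left(-38\right)^{2}} \cdot 133 = \frac{532 + \left(1 + 1444\right) \left(4 + 31\right)}{1 + 1444} \cdot 133 = \frac{532 + 1445 \cdot 35}{1445} \cdot 133 = \frac{532 + 50575}{1445} \cdot 133 = \frac{1}{1445} \cdot 51107 \cdot 133 = \frac{51107}{1445} \cdot 133 = \frac{6797231}{1445}$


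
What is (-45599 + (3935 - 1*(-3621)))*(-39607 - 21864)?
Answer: 2338541253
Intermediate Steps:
(-45599 + (3935 - 1*(-3621)))*(-39607 - 21864) = (-45599 + (3935 + 3621))*(-61471) = (-45599 + 7556)*(-61471) = -38043*(-61471) = 2338541253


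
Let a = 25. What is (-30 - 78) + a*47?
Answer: 1067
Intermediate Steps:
(-30 - 78) + a*47 = (-30 - 78) + 25*47 = -108 + 1175 = 1067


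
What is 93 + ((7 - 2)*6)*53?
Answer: 1683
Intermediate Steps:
93 + ((7 - 2)*6)*53 = 93 + (5*6)*53 = 93 + 30*53 = 93 + 1590 = 1683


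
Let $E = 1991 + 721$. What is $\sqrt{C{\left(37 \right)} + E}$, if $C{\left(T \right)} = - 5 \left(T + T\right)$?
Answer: $\sqrt{2342} \approx 48.394$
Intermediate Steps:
$E = 2712$
$C{\left(T \right)} = - 10 T$ ($C{\left(T \right)} = - 5 \cdot 2 T = - 10 T$)
$\sqrt{C{\left(37 \right)} + E} = \sqrt{\left(-10\right) 37 + 2712} = \sqrt{-370 + 2712} = \sqrt{2342}$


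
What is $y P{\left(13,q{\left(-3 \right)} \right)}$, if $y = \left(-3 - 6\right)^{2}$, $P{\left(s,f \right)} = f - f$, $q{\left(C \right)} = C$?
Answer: $0$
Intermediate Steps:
$P{\left(s,f \right)} = 0$
$y = 81$ ($y = \left(-9\right)^{2} = 81$)
$y P{\left(13,q{\left(-3 \right)} \right)} = 81 \cdot 0 = 0$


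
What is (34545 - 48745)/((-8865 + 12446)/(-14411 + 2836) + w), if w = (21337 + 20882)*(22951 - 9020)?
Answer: -82182500/3403934843297 ≈ -2.4143e-5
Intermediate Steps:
w = 588152889 (w = 42219*13931 = 588152889)
(34545 - 48745)/((-8865 + 12446)/(-14411 + 2836) + w) = (34545 - 48745)/((-8865 + 12446)/(-14411 + 2836) + 588152889) = -14200/(3581/(-11575) + 588152889) = -14200/(3581*(-1/11575) + 588152889) = -14200/(-3581/11575 + 588152889) = -14200/6807869686594/11575 = -14200*11575/6807869686594 = -82182500/3403934843297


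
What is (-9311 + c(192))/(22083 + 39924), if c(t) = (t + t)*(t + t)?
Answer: 138145/62007 ≈ 2.2279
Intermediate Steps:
c(t) = 4*t² (c(t) = (2*t)*(2*t) = 4*t²)
(-9311 + c(192))/(22083 + 39924) = (-9311 + 4*192²)/(22083 + 39924) = (-9311 + 4*36864)/62007 = (-9311 + 147456)*(1/62007) = 138145*(1/62007) = 138145/62007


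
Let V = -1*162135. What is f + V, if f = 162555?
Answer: 420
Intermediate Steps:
V = -162135
f + V = 162555 - 162135 = 420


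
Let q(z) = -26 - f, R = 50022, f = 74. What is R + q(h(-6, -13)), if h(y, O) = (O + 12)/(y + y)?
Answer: 49922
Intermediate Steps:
h(y, O) = (12 + O)/(2*y) (h(y, O) = (12 + O)/((2*y)) = (12 + O)*(1/(2*y)) = (12 + O)/(2*y))
q(z) = -100 (q(z) = -26 - 1*74 = -26 - 74 = -100)
R + q(h(-6, -13)) = 50022 - 100 = 49922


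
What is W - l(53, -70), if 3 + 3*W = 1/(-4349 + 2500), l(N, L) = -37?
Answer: 199691/5547 ≈ 36.000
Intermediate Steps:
W = -5548/5547 (W = -1 + 1/(3*(-4349 + 2500)) = -1 + (⅓)/(-1849) = -1 + (⅓)*(-1/1849) = -1 - 1/5547 = -5548/5547 ≈ -1.0002)
W - l(53, -70) = -5548/5547 - 1*(-37) = -5548/5547 + 37 = 199691/5547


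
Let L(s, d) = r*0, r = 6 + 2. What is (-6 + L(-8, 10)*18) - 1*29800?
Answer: -29806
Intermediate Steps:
r = 8
L(s, d) = 0 (L(s, d) = 8*0 = 0)
(-6 + L(-8, 10)*18) - 1*29800 = (-6 + 0*18) - 1*29800 = (-6 + 0) - 29800 = -6 - 29800 = -29806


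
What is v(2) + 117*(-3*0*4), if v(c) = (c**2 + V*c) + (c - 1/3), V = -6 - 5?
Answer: -49/3 ≈ -16.333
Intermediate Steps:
V = -11
v(c) = -1/3 + c**2 - 10*c (v(c) = (c**2 - 11*c) + (c - 1/3) = (c**2 - 11*c) + (-1/3 + c) = -1/3 + c**2 - 10*c)
v(2) + 117*(-3*0*4) = (-1/3 + 2**2 - 10*2) + 117*(-3*0*4) = (-1/3 + 4 - 20) + 117*(0*4) = -49/3 + 117*0 = -49/3 + 0 = -49/3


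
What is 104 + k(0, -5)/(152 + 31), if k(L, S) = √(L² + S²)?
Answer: 19037/183 ≈ 104.03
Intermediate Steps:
104 + k(0, -5)/(152 + 31) = 104 + √(0² + (-5)²)/(152 + 31) = 104 + √(0 + 25)/183 = 104 + √25*(1/183) = 104 + 5*(1/183) = 104 + 5/183 = 19037/183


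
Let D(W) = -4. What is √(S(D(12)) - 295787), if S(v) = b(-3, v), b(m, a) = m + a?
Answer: 3*I*√32866 ≈ 543.87*I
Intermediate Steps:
b(m, a) = a + m
S(v) = -3 + v (S(v) = v - 3 = -3 + v)
√(S(D(12)) - 295787) = √((-3 - 4) - 295787) = √(-7 - 295787) = √(-295794) = 3*I*√32866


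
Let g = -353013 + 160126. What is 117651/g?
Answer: -117651/192887 ≈ -0.60995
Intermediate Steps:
g = -192887
117651/g = 117651/(-192887) = 117651*(-1/192887) = -117651/192887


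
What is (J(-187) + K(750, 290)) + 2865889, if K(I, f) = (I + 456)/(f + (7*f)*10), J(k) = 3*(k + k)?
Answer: 29492776868/10295 ≈ 2.8648e+6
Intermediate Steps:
J(k) = 6*k (J(k) = 3*(2*k) = 6*k)
K(I, f) = (456 + I)/(71*f) (K(I, f) = (456 + I)/(f + 70*f) = (456 + I)/((71*f)) = (456 + I)*(1/(71*f)) = (456 + I)/(71*f))
(J(-187) + K(750, 290)) + 2865889 = (6*(-187) + (1/71)*(456 + 750)/290) + 2865889 = (-1122 + (1/71)*(1/290)*1206) + 2865889 = (-1122 + 603/10295) + 2865889 = -11550387/10295 + 2865889 = 29492776868/10295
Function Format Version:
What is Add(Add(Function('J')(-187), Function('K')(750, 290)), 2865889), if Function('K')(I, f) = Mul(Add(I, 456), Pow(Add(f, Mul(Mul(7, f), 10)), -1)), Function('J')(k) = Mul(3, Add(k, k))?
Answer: Rational(29492776868, 10295) ≈ 2.8648e+6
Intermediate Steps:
Function('J')(k) = Mul(6, k) (Function('J')(k) = Mul(3, Mul(2, k)) = Mul(6, k))
Function('K')(I, f) = Mul(Rational(1, 71), Pow(f, -1), Add(456, I)) (Function('K')(I, f) = Mul(Add(456, I), Pow(Add(f, Mul(70, f)), -1)) = Mul(Add(456, I), Pow(Mul(71, f), -1)) = Mul(Add(456, I), Mul(Rational(1, 71), Pow(f, -1))) = Mul(Rational(1, 71), Pow(f, -1), Add(456, I)))
Add(Add(Function('J')(-187), Function('K')(750, 290)), 2865889) = Add(Add(Mul(6, -187), Mul(Rational(1, 71), Pow(290, -1), Add(456, 750))), 2865889) = Add(Add(-1122, Mul(Rational(1, 71), Rational(1, 290), 1206)), 2865889) = Add(Add(-1122, Rational(603, 10295)), 2865889) = Add(Rational(-11550387, 10295), 2865889) = Rational(29492776868, 10295)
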